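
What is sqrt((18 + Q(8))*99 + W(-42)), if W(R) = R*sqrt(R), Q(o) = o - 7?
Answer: sqrt(1881 - 42*I*sqrt(42)) ≈ 43.483 - 3.1298*I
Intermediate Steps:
Q(o) = -7 + o
W(R) = R**(3/2)
sqrt((18 + Q(8))*99 + W(-42)) = sqrt((18 + (-7 + 8))*99 + (-42)**(3/2)) = sqrt((18 + 1)*99 - 42*I*sqrt(42)) = sqrt(19*99 - 42*I*sqrt(42)) = sqrt(1881 - 42*I*sqrt(42))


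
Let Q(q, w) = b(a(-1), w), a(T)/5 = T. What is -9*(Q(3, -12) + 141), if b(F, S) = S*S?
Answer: -2565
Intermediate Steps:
a(T) = 5*T
b(F, S) = S²
Q(q, w) = w²
-9*(Q(3, -12) + 141) = -9*((-12)² + 141) = -9*(144 + 141) = -9*285 = -2565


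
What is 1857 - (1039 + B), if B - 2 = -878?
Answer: 1694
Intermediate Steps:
B = -876 (B = 2 - 878 = -876)
1857 - (1039 + B) = 1857 - (1039 - 876) = 1857 - 1*163 = 1857 - 163 = 1694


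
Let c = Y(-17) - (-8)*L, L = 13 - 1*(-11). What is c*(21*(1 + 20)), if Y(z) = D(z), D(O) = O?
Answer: 77175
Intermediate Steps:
L = 24 (L = 13 + 11 = 24)
Y(z) = z
c = 175 (c = -17 - (-8)*24 = -17 - 1*(-192) = -17 + 192 = 175)
c*(21*(1 + 20)) = 175*(21*(1 + 20)) = 175*(21*21) = 175*441 = 77175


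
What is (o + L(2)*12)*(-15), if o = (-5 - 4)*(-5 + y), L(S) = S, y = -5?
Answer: -1710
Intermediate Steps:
o = 90 (o = (-5 - 4)*(-5 - 5) = -9*(-10) = 90)
(o + L(2)*12)*(-15) = (90 + 2*12)*(-15) = (90 + 24)*(-15) = 114*(-15) = -1710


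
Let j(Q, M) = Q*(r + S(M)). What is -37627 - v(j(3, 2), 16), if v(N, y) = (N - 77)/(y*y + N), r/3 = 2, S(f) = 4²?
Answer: -12115883/322 ≈ -37627.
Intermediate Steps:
S(f) = 16
r = 6 (r = 3*2 = 6)
j(Q, M) = 22*Q (j(Q, M) = Q*(6 + 16) = Q*22 = 22*Q)
v(N, y) = (-77 + N)/(N + y²) (v(N, y) = (-77 + N)/(y² + N) = (-77 + N)/(N + y²))
-37627 - v(j(3, 2), 16) = -37627 - (-77 + 22*3)/(22*3 + 16²) = -37627 - (-77 + 66)/(66 + 256) = -37627 - (-11)/322 = -37627 - 1*(-11/322) = -37627 + 11/322 = -12115883/322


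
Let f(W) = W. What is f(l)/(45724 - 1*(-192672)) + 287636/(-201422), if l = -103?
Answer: -34296009161/24009099556 ≈ -1.4285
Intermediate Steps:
f(l)/(45724 - 1*(-192672)) + 287636/(-201422) = -103/(45724 - 1*(-192672)) + 287636/(-201422) = -103/(45724 + 192672) + 287636*(-1/201422) = -103/238396 - 143818/100711 = -34296009161/24009099556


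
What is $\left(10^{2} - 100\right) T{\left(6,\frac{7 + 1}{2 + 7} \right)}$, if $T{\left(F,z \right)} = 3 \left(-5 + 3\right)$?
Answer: $0$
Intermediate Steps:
$T{\left(F,z \right)} = -6$ ($T{\left(F,z \right)} = 3 \left(-2\right) = -6$)
$\left(10^{2} - 100\right) T{\left(6,\frac{7 + 1}{2 + 7} \right)} = \left(10^{2} - 100\right) \left(-6\right) = \left(100 - 100\right) \left(-6\right) = 0 \left(-6\right) = 0$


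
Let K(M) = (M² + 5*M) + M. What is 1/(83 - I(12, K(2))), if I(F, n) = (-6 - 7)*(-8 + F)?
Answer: 1/135 ≈ 0.0074074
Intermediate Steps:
K(M) = M² + 6*M
I(F, n) = 104 - 13*F (I(F, n) = -13*(-8 + F) = 104 - 13*F)
1/(83 - I(12, K(2))) = 1/(83 - (104 - 13*12)) = 1/(83 - (104 - 156)) = 1/(83 - 1*(-52)) = 1/(83 + 52) = 1/135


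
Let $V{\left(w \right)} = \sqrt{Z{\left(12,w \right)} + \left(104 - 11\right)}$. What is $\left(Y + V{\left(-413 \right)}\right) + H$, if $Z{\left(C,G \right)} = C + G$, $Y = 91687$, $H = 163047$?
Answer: $254734 + 2 i \sqrt{77} \approx 2.5473 \cdot 10^{5} + 17.55 i$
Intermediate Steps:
$V{\left(w \right)} = \sqrt{105 + w}$ ($V{\left(w \right)} = \sqrt{\left(12 + w\right) + \left(104 - 11\right)} = \sqrt{\left(12 + w\right) + 93} = \sqrt{105 + w}$)
$\left(Y + V{\left(-413 \right)}\right) + H = \left(91687 + \sqrt{105 - 413}\right) + 163047 = \left(91687 + \sqrt{-308}\right) + 163047 = \left(91687 + 2 i \sqrt{77}\right) + 163047 = 254734 + 2 i \sqrt{77}$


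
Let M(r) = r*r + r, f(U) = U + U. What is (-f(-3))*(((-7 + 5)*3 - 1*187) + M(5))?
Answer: -978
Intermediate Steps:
f(U) = 2*U
M(r) = r + r² (M(r) = r² + r = r + r²)
(-f(-3))*(((-7 + 5)*3 - 1*187) + M(5)) = (-2*(-3))*(((-7 + 5)*3 - 1*187) + 5*(1 + 5)) = (-1*(-6))*((-2*3 - 187) + 5*6) = 6*((-6 - 187) + 30) = 6*(-193 + 30) = 6*(-163) = -978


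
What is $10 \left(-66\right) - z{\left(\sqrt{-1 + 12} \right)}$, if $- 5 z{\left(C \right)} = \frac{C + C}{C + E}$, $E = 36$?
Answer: $- \frac{4240522}{6425} + \frac{72 \sqrt{11}}{6425} \approx -659.97$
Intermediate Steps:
$z{\left(C \right)} = - \frac{2 C}{5 \left(36 + C\right)}$ ($z{\left(C \right)} = - \frac{\left(C + C\right) \frac{1}{C + 36}}{5} = - \frac{2 C \frac{1}{36 + C}}{5} = - \frac{2 C}{5 \left(36 + C\right)}$)
$10 \left(-66\right) - z{\left(\sqrt{-1 + 12} \right)} = 10 \left(-66\right) - - \frac{2 \sqrt{-1 + 12}}{180 + 5 \sqrt{-1 + 12}} = -660 - - \frac{2 \sqrt{11}}{180 + 5 \sqrt{11}} = -660 + \frac{2 \sqrt{11}}{180 + 5 \sqrt{11}}$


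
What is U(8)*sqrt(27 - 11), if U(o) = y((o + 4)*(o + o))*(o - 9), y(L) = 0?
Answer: 0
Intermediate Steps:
U(o) = 0 (U(o) = 0*(o - 9) = 0*(-9 + o) = 0)
U(8)*sqrt(27 - 11) = 0*sqrt(27 - 11) = 0*sqrt(16) = 0*4 = 0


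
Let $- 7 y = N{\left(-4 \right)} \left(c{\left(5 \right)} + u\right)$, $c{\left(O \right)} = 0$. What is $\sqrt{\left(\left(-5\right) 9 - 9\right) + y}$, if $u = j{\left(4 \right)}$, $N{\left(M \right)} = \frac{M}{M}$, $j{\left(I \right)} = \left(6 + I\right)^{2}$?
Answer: $\frac{i \sqrt{3346}}{7} \approx 8.2635 i$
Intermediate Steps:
$N{\left(M \right)} = 1$
$u = 100$ ($u = \left(6 + 4\right)^{2} = 10^{2} = 100$)
$y = - \frac{100}{7}$ ($y = - \frac{1 \left(0 + 100\right)}{7} = - \frac{1 \cdot 100}{7} = \left(- \frac{1}{7}\right) 100 = - \frac{100}{7} \approx -14.286$)
$\sqrt{\left(\left(-5\right) 9 - 9\right) + y} = \sqrt{\left(\left(-5\right) 9 - 9\right) - \frac{100}{7}} = \sqrt{\left(-45 - 9\right) - \frac{100}{7}} = \sqrt{-54 - \frac{100}{7}} = \sqrt{- \frac{478}{7}} = \frac{i \sqrt{3346}}{7}$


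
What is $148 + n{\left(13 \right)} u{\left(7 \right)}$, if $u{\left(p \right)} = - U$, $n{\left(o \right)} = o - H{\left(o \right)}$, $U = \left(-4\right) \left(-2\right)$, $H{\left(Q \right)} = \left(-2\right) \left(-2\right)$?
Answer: $76$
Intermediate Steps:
$H{\left(Q \right)} = 4$
$U = 8$
$n{\left(o \right)} = -4 + o$ ($n{\left(o \right)} = o - 4 = -4 + o$)
$u{\left(p \right)} = -8$ ($u{\left(p \right)} = \left(-1\right) 8 = -8$)
$148 + n{\left(13 \right)} u{\left(7 \right)} = 148 + \left(-4 + 13\right) \left(-8\right) = 148 + 9 \left(-8\right) = 148 - 72 = 76$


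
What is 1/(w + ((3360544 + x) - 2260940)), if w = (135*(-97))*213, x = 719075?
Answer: -1/970556 ≈ -1.0303e-6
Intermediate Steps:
w = -2789235 (w = -13095*213 = -2789235)
1/(w + ((3360544 + x) - 2260940)) = 1/(-2789235 + ((3360544 + 719075) - 2260940)) = 1/(-2789235 + (4079619 - 2260940)) = 1/(-2789235 + 1818679) = 1/(-970556) = -1/970556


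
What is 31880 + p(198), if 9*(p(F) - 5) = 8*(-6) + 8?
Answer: 286925/9 ≈ 31881.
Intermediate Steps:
p(F) = 5/9 (p(F) = 5 + (8*(-6) + 8)/9 = 5 + (-48 + 8)/9 = 5 + (⅑)*(-40) = 5 - 40/9 = 5/9)
31880 + p(198) = 31880 + 5/9 = 286925/9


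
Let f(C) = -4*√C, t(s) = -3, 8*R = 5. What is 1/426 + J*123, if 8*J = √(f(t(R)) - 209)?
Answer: 1/426 + 123*√(-209 - 4*I*√3)/8 ≈ 3.686 - 222.3*I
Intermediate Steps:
R = 5/8 (R = (⅛)*5 = 5/8 ≈ 0.62500)
J = √(-209 - 4*I*√3)/8 (J = √(-4*I*√3 - 209)/8 = √(-209 - 4*I*√3)/8 ≈ 0.029948 - 1.8074*I)
1/426 + J*123 = 1/426 + (√(-209 - 4*I*√3)/8)*123 = 1/426 + 123*√(-209 - 4*I*√3)/8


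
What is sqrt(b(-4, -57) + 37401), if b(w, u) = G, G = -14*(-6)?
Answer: 21*sqrt(85) ≈ 193.61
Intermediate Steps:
G = 84
b(w, u) = 84
sqrt(b(-4, -57) + 37401) = sqrt(84 + 37401) = sqrt(37485) = 21*sqrt(85)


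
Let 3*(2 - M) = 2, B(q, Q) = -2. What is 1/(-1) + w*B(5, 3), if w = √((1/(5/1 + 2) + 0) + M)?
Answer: -1 - 2*√651/21 ≈ -3.4300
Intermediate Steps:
M = 4/3 (M = 2 - ⅓*2 = 2 - ⅔ = 4/3 ≈ 1.3333)
w = √651/21 (w = √((1/(5/1 + 2) + 0) + 4/3) = √((1/(5*1 + 2) + 0) + 4/3) = √((1/(5 + 2) + 0) + 4/3) = √((1/7 + 0) + 4/3) = √((⅐ + 0) + 4/3) = √(⅐ + 4/3) = √(31/21) = √651/21 ≈ 1.2150)
1/(-1) + w*B(5, 3) = 1/(-1) + (√651/21)*(-2) = -1 - 2*√651/21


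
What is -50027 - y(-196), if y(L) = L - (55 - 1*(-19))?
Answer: -49757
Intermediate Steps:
y(L) = -74 + L (y(L) = L - (55 + 19) = L - 1*74 = L - 74 = -74 + L)
-50027 - y(-196) = -50027 - (-74 - 196) = -50027 - 1*(-270) = -50027 + 270 = -49757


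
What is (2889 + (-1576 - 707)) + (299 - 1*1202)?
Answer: -297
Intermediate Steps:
(2889 + (-1576 - 707)) + (299 - 1*1202) = (2889 - 2283) + (299 - 1202) = 606 - 903 = -297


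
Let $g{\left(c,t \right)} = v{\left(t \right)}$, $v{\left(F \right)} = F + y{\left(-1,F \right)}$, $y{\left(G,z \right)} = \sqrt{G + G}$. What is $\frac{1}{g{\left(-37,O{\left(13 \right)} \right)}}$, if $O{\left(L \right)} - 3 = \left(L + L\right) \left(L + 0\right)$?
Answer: $\frac{341}{116283} - \frac{i \sqrt{2}}{116283} \approx 0.0029325 - 1.2162 \cdot 10^{-5} i$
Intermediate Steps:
$y{\left(G,z \right)} = \sqrt{2} \sqrt{G}$ ($y{\left(G,z \right)} = \sqrt{2 G} = \sqrt{2} \sqrt{G}$)
$v{\left(F \right)} = F + i \sqrt{2}$ ($v{\left(F \right)} = F + \sqrt{2} \sqrt{-1} = F + \sqrt{2} i = F + i \sqrt{2}$)
$O{\left(L \right)} = 3 + 2 L^{2}$ ($O{\left(L \right)} = 3 + \left(L + L\right) \left(L + 0\right) = 3 + 2 L L = 3 + 2 L^{2}$)
$g{\left(c,t \right)} = t + i \sqrt{2}$
$\frac{1}{g{\left(-37,O{\left(13 \right)} \right)}} = \frac{1}{\left(3 + 2 \cdot 13^{2}\right) + i \sqrt{2}} = \frac{1}{\left(3 + 2 \cdot 169\right) + i \sqrt{2}} = \frac{1}{\left(3 + 338\right) + i \sqrt{2}} = \frac{1}{341 + i \sqrt{2}}$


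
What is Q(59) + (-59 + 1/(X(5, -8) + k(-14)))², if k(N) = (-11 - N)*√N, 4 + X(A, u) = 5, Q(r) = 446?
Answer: 24*(967*√14 + 20458*I)/(6*√14 + 125*I) ≈ 3926.1 + 10.428*I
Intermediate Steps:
X(A, u) = 1 (X(A, u) = -4 + 5 = 1)
k(N) = √N*(-11 - N)
Q(59) + (-59 + 1/(X(5, -8) + k(-14)))² = 446 + (-59 + 1/(1 + √(-14)*(-11 - 1*(-14))))² = 446 + (-59 + 1/(1 + (I*√14)*(-11 + 14)))² = 446 + (-59 + 1/(1 + (I*√14)*3))² = 446 + (-59 + 1/(1 + 3*I*√14))²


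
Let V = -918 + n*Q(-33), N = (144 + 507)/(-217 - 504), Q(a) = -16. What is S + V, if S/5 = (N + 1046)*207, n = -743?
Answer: 112542485/103 ≈ 1.0926e+6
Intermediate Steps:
N = -93/103 (N = 651/(-721) = 651*(-1/721) = -93/103 ≈ -0.90291)
S = 111412575/103 (S = 5*((-93/103 + 1046)*207) = 5*((107645/103)*207) = 5*(22282515/103) = 111412575/103 ≈ 1.0817e+6)
V = 10970 (V = -918 - 743*(-16) = -918 + 11888 = 10970)
S + V = 111412575/103 + 10970 = 112542485/103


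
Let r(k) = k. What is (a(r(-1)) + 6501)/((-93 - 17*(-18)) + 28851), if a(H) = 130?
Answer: 6631/29064 ≈ 0.22815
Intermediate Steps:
(a(r(-1)) + 6501)/((-93 - 17*(-18)) + 28851) = (130 + 6501)/((-93 - 17*(-18)) + 28851) = 6631/((-93 + 306) + 28851) = 6631/(213 + 28851) = 6631/29064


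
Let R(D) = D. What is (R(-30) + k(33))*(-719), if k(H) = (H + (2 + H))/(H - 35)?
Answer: 46016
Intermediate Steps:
k(H) = (2 + 2*H)/(-35 + H)
(R(-30) + k(33))*(-719) = (-30 + 2*(1 + 33)/(-35 + 33))*(-719) = (-30 + 2*34/(-2))*(-719) = (-30 + 2*(-½)*34)*(-719) = (-30 - 34)*(-719) = -64*(-719) = 46016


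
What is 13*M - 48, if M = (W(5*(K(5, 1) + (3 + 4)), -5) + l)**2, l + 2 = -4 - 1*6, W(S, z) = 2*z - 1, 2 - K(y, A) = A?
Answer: 6829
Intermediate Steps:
K(y, A) = 2 - A
W(S, z) = -1 + 2*z
l = -12 (l = -2 + (-4 - 1*6) = -2 + (-4 - 6) = -2 - 10 = -12)
M = 529 (M = ((-1 + 2*(-5)) - 12)**2 = ((-1 - 10) - 12)**2 = (-11 - 12)**2 = (-23)**2 = 529)
13*M - 48 = 13*529 - 48 = 6877 - 48 = 6829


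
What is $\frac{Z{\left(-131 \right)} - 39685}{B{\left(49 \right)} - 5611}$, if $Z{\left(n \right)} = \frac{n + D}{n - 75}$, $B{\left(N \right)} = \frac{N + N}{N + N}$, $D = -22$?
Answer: $\frac{8174957}{1155660} \approx 7.0738$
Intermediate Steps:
$B{\left(N \right)} = 1$ ($B{\left(N \right)} = \frac{2 N}{2 N} = 2 N \frac{1}{2 N} = 1$)
$Z{\left(n \right)} = \frac{-22 + n}{-75 + n}$ ($Z{\left(n \right)} = \frac{n - 22}{n - 75} = \frac{-22 + n}{-75 + n}$)
$\frac{Z{\left(-131 \right)} - 39685}{B{\left(49 \right)} - 5611} = \frac{\frac{-22 - 131}{-75 - 131} - 39685}{1 - 5611} = \frac{\frac{1}{-206} \left(-153\right) - 39685}{-5610} = \left(\left(- \frac{1}{206}\right) \left(-153\right) - 39685\right) \left(- \frac{1}{5610}\right) = \left(\frac{153}{206} - 39685\right) \left(- \frac{1}{5610}\right) = \left(- \frac{8174957}{206}\right) \left(- \frac{1}{5610}\right) = \frac{8174957}{1155660}$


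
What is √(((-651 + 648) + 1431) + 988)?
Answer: 4*√151 ≈ 49.153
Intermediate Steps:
√(((-651 + 648) + 1431) + 988) = √((-3 + 1431) + 988) = √(1428 + 988) = √2416 = 4*√151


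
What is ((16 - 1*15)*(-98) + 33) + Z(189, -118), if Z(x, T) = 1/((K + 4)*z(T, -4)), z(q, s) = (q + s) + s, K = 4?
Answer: -65521/1008 ≈ -65.001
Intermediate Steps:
z(q, s) = q + 2*s
Z(x, T) = 1/(-64 + 8*T) (Z(x, T) = 1/((4 + 4)*(T + 2*(-4))) = 1/(8*(T - 8)) = 1/(8*(-8 + T)) = 1/(-64 + 8*T))
((16 - 1*15)*(-98) + 33) + Z(189, -118) = ((16 - 1*15)*(-98) + 33) + 1/(8*(-8 - 118)) = ((16 - 15)*(-98) + 33) + (1/8)/(-126) = (1*(-98) + 33) + (1/8)*(-1/126) = (-98 + 33) - 1/1008 = -65 - 1/1008 = -65521/1008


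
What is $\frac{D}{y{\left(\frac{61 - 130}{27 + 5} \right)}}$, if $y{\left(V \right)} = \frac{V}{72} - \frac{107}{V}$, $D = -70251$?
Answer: $- \frac{137879296}{97335} \approx -1416.5$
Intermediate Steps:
$y{\left(V \right)} = - \frac{107}{V} + \frac{V}{72}$ ($y{\left(V \right)} = V \frac{1}{72} - \frac{107}{V} = \frac{V}{72} - \frac{107}{V} = - \frac{107}{V} + \frac{V}{72}$)
$\frac{D}{y{\left(\frac{61 - 130}{27 + 5} \right)}} = - \frac{70251}{- \frac{107}{\left(61 - 130\right) \frac{1}{27 + 5}} + \frac{\left(61 - 130\right) \frac{1}{27 + 5}}{72}} = - \frac{70251}{- \frac{107}{\left(-69\right) \frac{1}{32}} + \frac{\left(-69\right) \frac{1}{32}}{72}} = - \frac{70251}{- \frac{107}{- \frac{69}{32}} + \frac{1}{72} \left(- \frac{69}{32}\right)} = - \frac{70251}{\left(-107\right) \left(- \frac{32}{69}\right) - \frac{23}{768}} = - \frac{70251}{\frac{3424}{69} - \frac{23}{768}} = - \frac{70251}{\frac{292005}{5888}} = \left(-70251\right) \frac{5888}{292005} = - \frac{137879296}{97335}$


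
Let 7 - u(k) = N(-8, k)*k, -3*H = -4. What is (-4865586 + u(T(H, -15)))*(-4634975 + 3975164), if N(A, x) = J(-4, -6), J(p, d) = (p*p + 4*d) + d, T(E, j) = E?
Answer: 3210350229097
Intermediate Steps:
H = 4/3 (H = -1/3*(-4) = 4/3 ≈ 1.3333)
J(p, d) = p**2 + 5*d (J(p, d) = (p**2 + 4*d) + d = p**2 + 5*d)
N(A, x) = -14 (N(A, x) = (-4)**2 + 5*(-6) = 16 - 30 = -14)
u(k) = 7 + 14*k (u(k) = 7 - (-14)*k = 7 + 14*k)
(-4865586 + u(T(H, -15)))*(-4634975 + 3975164) = (-4865586 + (7 + 14*(4/3)))*(-4634975 + 3975164) = (-4865586 + (7 + 56/3))*(-659811) = (-4865586 + 77/3)*(-659811) = -14596681/3*(-659811) = 3210350229097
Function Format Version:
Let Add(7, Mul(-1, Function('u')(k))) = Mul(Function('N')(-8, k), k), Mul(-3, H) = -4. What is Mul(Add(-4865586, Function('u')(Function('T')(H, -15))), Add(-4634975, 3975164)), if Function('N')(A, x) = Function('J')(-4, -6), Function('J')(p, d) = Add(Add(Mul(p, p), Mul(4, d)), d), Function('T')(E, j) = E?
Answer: 3210350229097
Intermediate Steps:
H = Rational(4, 3) (H = Mul(Rational(-1, 3), -4) = Rational(4, 3) ≈ 1.3333)
Function('J')(p, d) = Add(Pow(p, 2), Mul(5, d)) (Function('J')(p, d) = Add(Add(Pow(p, 2), Mul(4, d)), d) = Add(Pow(p, 2), Mul(5, d)))
Function('N')(A, x) = -14 (Function('N')(A, x) = Add(Pow(-4, 2), Mul(5, -6)) = Add(16, -30) = -14)
Function('u')(k) = Add(7, Mul(14, k)) (Function('u')(k) = Add(7, Mul(-1, Mul(-14, k))) = Add(7, Mul(14, k)))
Mul(Add(-4865586, Function('u')(Function('T')(H, -15))), Add(-4634975, 3975164)) = Mul(Add(-4865586, Add(7, Mul(14, Rational(4, 3)))), Add(-4634975, 3975164)) = Mul(Add(-4865586, Add(7, Rational(56, 3))), -659811) = Mul(Add(-4865586, Rational(77, 3)), -659811) = Mul(Rational(-14596681, 3), -659811) = 3210350229097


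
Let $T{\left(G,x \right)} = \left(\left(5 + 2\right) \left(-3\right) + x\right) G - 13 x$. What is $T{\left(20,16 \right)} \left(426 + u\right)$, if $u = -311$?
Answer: $-35420$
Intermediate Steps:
$T{\left(G,x \right)} = - 13 x + G \left(-21 + x\right)$ ($T{\left(G,x \right)} = \left(7 \left(-3\right) + x\right) G - 13 x = \left(-21 + x\right) G - 13 x = G \left(-21 + x\right) - 13 x = - 13 x + G \left(-21 + x\right)$)
$T{\left(20,16 \right)} \left(426 + u\right) = \left(\left(-21\right) 20 - 208 + 20 \cdot 16\right) \left(426 - 311\right) = \left(-420 - 208 + 320\right) 115 = \left(-308\right) 115 = -35420$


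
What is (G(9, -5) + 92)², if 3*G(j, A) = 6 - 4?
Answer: 77284/9 ≈ 8587.1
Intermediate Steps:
G(j, A) = ⅔ (G(j, A) = (6 - 4)/3 = (⅓)*2 = ⅔)
(G(9, -5) + 92)² = (⅔ + 92)² = (278/3)² = 77284/9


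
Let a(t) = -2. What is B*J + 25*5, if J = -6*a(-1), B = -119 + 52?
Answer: -679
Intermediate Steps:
B = -67
J = 12 (J = -6*(-2) = 12)
B*J + 25*5 = -67*12 + 25*5 = -804 + 125 = -679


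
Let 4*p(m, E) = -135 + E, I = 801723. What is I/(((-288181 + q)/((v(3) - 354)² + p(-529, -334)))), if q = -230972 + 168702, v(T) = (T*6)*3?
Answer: -96081423971/467268 ≈ -2.0562e+5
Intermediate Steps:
v(T) = 18*T (v(T) = (6*T)*3 = 18*T)
p(m, E) = -135/4 + E/4 (p(m, E) = (-135 + E)/4 = -135/4 + E/4)
q = -62270
I/(((-288181 + q)/((v(3) - 354)² + p(-529, -334)))) = 801723/(((-288181 - 62270)/((18*3 - 354)² + (-135/4 + (¼)*(-334))))) = 801723/((-350451/((54 - 354)² + (-135/4 - 167/2)))) = 801723/((-350451/((-300)² - 469/4))) = 801723/((-350451/(90000 - 469/4))) = 801723/((-350451/359531/4)) = 801723/((-350451*4/359531)) = 801723/(-1401804/359531) = 801723*(-359531/1401804) = -96081423971/467268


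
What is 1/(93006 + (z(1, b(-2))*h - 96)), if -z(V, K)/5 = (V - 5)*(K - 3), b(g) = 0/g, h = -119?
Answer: 1/100050 ≈ 9.9950e-6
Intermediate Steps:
b(g) = 0
z(V, K) = -5*(-5 + V)*(-3 + K) (z(V, K) = -5*(V - 5)*(K - 3) = -5*(-5 + V)*(-3 + K))
1/(93006 + (z(1, b(-2))*h - 96)) = 1/(93006 + ((-75 + 15*1 + 25*0 - 5*0*1)*(-119) - 96)) = 1/(93006 + ((-75 + 15 + 0 + 0)*(-119) - 96)) = 1/(93006 + (-60*(-119) - 96)) = 1/(93006 + (7140 - 96)) = 1/(93006 + 7044) = 1/100050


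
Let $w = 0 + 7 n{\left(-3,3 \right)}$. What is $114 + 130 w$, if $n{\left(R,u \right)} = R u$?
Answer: $-8076$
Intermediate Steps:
$w = -63$ ($w = 0 + 7 \left(\left(-3\right) 3\right) = 0 + 7 \left(-9\right) = 0 - 63 = -63$)
$114 + 130 w = 114 + 130 \left(-63\right) = 114 - 8190 = -8076$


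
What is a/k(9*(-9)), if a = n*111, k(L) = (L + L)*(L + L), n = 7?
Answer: 259/8748 ≈ 0.029607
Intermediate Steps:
k(L) = 4*L² (k(L) = (2*L)*(2*L) = 4*L²)
a = 777 (a = 7*111 = 777)
a/k(9*(-9)) = 777/((4*(9*(-9))²)) = 777/((4*(-81)²)) = 777/((4*6561)) = 777/26244 = 777*(1/26244) = 259/8748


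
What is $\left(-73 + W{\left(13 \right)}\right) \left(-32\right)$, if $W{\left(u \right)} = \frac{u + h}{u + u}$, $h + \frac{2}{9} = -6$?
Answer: $\frac{272336}{117} \approx 2327.7$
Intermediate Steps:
$h = - \frac{56}{9}$ ($h = - \frac{2}{9} - 6 = - \frac{56}{9} \approx -6.2222$)
$W{\left(u \right)} = \frac{- \frac{56}{9} + u}{2 u}$ ($W{\left(u \right)} = \frac{u - \frac{56}{9}}{u + u} = \frac{- \frac{56}{9} + u}{2 u}$)
$\left(-73 + W{\left(13 \right)}\right) \left(-32\right) = \left(-73 + \frac{-56 + 9 \cdot 13}{18 \cdot 13}\right) \left(-32\right) = \left(-73 + \frac{1}{18} \cdot \frac{1}{13} \left(-56 + 117\right)\right) \left(-32\right) = \left(-73 + \frac{1}{18} \cdot \frac{1}{13} \cdot 61\right) \left(-32\right) = \left(-73 + \frac{61}{234}\right) \left(-32\right) = \left(- \frac{17021}{234}\right) \left(-32\right) = \frac{272336}{117}$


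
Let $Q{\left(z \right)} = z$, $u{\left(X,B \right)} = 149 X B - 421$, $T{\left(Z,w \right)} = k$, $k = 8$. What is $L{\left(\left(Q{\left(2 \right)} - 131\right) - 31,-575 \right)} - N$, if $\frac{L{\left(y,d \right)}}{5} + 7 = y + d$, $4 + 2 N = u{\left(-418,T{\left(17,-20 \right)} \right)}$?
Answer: $\frac{491261}{2} \approx 2.4563 \cdot 10^{5}$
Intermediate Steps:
$T{\left(Z,w \right)} = 8$
$u{\left(X,B \right)} = -421 + 149 B X$ ($u{\left(X,B \right)} = 149 B X - 421 = -421 + 149 B X$)
$N = - \frac{498681}{2}$ ($N = -2 + \frac{-421 + 149 \cdot 8 \left(-418\right)}{2} = -2 + \frac{-421 - 498256}{2} = -2 + \frac{1}{2} \left(-498677\right) = -2 - \frac{498677}{2} = - \frac{498681}{2} \approx -2.4934 \cdot 10^{5}$)
$L{\left(y,d \right)} = -35 + 5 d + 5 y$ ($L{\left(y,d \right)} = -35 + 5 \left(y + d\right) = -35 + 5 \left(d + y\right) = -35 + \left(5 d + 5 y\right) = -35 + 5 d + 5 y$)
$L{\left(\left(Q{\left(2 \right)} - 131\right) - 31,-575 \right)} - N = \left(-35 + 5 \left(-575\right) + 5 \left(\left(2 - 131\right) - 31\right)\right) - - \frac{498681}{2} = \left(-35 - 2875 + 5 \left(-129 - 31\right)\right) + \frac{498681}{2} = \left(-35 - 2875 + 5 \left(-160\right)\right) + \frac{498681}{2} = \left(-35 - 2875 - 800\right) + \frac{498681}{2} = -3710 + \frac{498681}{2} = \frac{491261}{2}$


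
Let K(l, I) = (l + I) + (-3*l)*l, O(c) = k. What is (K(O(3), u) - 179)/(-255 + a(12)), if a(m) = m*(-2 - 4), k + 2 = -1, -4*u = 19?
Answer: 285/436 ≈ 0.65367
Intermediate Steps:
u = -19/4 (u = -¼*19 = -19/4 ≈ -4.7500)
k = -3 (k = -2 - 1 = -3)
O(c) = -3
a(m) = -6*m (a(m) = m*(-6) = -6*m)
K(l, I) = I + l - 3*l² (K(l, I) = (I + l) - 3*l² = I + l - 3*l²)
(K(O(3), u) - 179)/(-255 + a(12)) = ((-19/4 - 3 - 3*(-3)²) - 179)/(-255 - 6*12) = ((-19/4 - 3 - 3*9) - 179)/(-255 - 72) = ((-19/4 - 3 - 27) - 179)/(-327) = (-139/4 - 179)*(-1/327) = -855/4*(-1/327) = 285/436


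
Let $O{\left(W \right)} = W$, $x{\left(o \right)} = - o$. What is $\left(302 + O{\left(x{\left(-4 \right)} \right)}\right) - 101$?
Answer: $205$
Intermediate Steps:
$\left(302 + O{\left(x{\left(-4 \right)} \right)}\right) - 101 = \left(302 - -4\right) - 101 = \left(302 + 4\right) - 101 = 306 - 101 = 205$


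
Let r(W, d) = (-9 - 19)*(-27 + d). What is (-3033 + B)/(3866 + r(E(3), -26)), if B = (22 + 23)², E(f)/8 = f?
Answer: -504/2675 ≈ -0.18841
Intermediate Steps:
E(f) = 8*f
r(W, d) = 756 - 28*d (r(W, d) = -28*(-27 + d) = 756 - 28*d)
B = 2025 (B = 45² = 2025)
(-3033 + B)/(3866 + r(E(3), -26)) = (-3033 + 2025)/(3866 + (756 - 28*(-26))) = -1008/(3866 + (756 + 728)) = -1008/(3866 + 1484) = -1008/5350 = -1008*1/5350 = -504/2675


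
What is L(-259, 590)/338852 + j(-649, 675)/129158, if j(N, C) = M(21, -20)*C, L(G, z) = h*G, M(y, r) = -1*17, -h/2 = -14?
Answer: -1206245129/10941361654 ≈ -0.11025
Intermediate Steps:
h = 28 (h = -2*(-14) = 28)
M(y, r) = -17
L(G, z) = 28*G
j(N, C) = -17*C
L(-259, 590)/338852 + j(-649, 675)/129158 = (28*(-259))/338852 - 17*675/129158 = -7252*1/338852 - 11475*1/129158 = -1813/84713 - 11475/129158 = -1206245129/10941361654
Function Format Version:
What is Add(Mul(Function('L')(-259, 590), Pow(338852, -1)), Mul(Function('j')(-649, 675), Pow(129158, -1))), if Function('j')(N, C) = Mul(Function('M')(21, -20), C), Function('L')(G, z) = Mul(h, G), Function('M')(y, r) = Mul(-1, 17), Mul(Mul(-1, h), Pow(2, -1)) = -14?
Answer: Rational(-1206245129, 10941361654) ≈ -0.11025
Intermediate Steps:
h = 28 (h = Mul(-2, -14) = 28)
Function('M')(y, r) = -17
Function('L')(G, z) = Mul(28, G)
Function('j')(N, C) = Mul(-17, C)
Add(Mul(Function('L')(-259, 590), Pow(338852, -1)), Mul(Function('j')(-649, 675), Pow(129158, -1))) = Add(Mul(Mul(28, -259), Pow(338852, -1)), Mul(Mul(-17, 675), Pow(129158, -1))) = Add(Mul(-7252, Rational(1, 338852)), Mul(-11475, Rational(1, 129158))) = Add(Rational(-1813, 84713), Rational(-11475, 129158)) = Rational(-1206245129, 10941361654)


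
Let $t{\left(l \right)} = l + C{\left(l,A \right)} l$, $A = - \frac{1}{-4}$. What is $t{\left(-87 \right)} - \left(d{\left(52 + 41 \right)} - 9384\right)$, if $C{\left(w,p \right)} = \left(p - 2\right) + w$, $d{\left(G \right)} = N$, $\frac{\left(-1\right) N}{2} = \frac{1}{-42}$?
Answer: $\frac{1429529}{84} \approx 17018.0$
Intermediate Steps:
$N = \frac{1}{21}$ ($N = - \frac{2}{-42} = \left(-2\right) \left(- \frac{1}{42}\right) = \frac{1}{21} \approx 0.047619$)
$d{\left(G \right)} = \frac{1}{21}$
$A = \frac{1}{4}$ ($A = \left(-1\right) \left(- \frac{1}{4}\right) = \frac{1}{4} \approx 0.25$)
$C{\left(w,p \right)} = -2 + p + w$ ($C{\left(w,p \right)} = \left(-2 + p\right) + w = -2 + p + w$)
$t{\left(l \right)} = l + l \left(- \frac{7}{4} + l\right)$ ($t{\left(l \right)} = l + \left(-2 + \frac{1}{4} + l\right) l = l + \left(- \frac{7}{4} + l\right) l = l + l \left(- \frac{7}{4} + l\right)$)
$t{\left(-87 \right)} - \left(d{\left(52 + 41 \right)} - 9384\right) = \frac{1}{4} \left(-87\right) \left(-3 + 4 \left(-87\right)\right) - \left(\frac{1}{21} - 9384\right) = \frac{1}{4} \left(-87\right) \left(-3 - 348\right) - \left(\frac{1}{21} - 9384\right) = \frac{1}{4} \left(-87\right) \left(-351\right) - - \frac{197063}{21} = \frac{30537}{4} + \frac{197063}{21} = \frac{1429529}{84}$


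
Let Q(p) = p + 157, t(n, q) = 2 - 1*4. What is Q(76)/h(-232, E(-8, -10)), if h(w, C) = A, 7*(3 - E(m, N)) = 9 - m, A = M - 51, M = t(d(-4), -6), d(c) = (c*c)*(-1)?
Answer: -233/53 ≈ -4.3962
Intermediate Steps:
d(c) = -c² (d(c) = c²*(-1) = -c²)
t(n, q) = -2 (t(n, q) = 2 - 4 = -2)
M = -2
A = -53 (A = -2 - 51 = -53)
E(m, N) = 12/7 + m/7 (E(m, N) = 3 - (9 - m)/7 = 3 + (-9/7 + m/7) = 12/7 + m/7)
h(w, C) = -53
Q(p) = 157 + p
Q(76)/h(-232, E(-8, -10)) = (157 + 76)/(-53) = 233*(-1/53) = -233/53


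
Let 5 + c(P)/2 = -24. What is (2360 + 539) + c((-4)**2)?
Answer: 2841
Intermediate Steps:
c(P) = -58 (c(P) = -10 + 2*(-24) = -10 - 48 = -58)
(2360 + 539) + c((-4)**2) = (2360 + 539) - 58 = 2899 - 58 = 2841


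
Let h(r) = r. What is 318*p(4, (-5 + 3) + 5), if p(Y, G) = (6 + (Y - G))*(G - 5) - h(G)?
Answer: -5406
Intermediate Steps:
p(Y, G) = -G + (-5 + G)*(6 + Y - G) (p(Y, G) = (6 + (Y - G))*(G - 5) - G = (6 + Y - G)*(-5 + G) - G = (-5 + G)*(6 + Y - G) - G = -G + (-5 + G)*(6 + Y - G))
318*p(4, (-5 + 3) + 5) = 318*(-30 - ((-5 + 3) + 5)² - 5*4 + 10*((-5 + 3) + 5) + ((-5 + 3) + 5)*4) = 318*(-30 - (-2 + 5)² - 20 + 10*(-2 + 5) + (-2 + 5)*4) = 318*(-30 - 1*3² - 20 + 10*3 + 3*4) = 318*(-30 - 1*9 - 20 + 30 + 12) = 318*(-30 - 9 - 20 + 30 + 12) = 318*(-17) = -5406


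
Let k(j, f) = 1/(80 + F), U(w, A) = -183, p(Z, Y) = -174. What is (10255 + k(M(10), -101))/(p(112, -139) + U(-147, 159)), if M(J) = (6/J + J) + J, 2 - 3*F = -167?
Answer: -4194298/146013 ≈ -28.726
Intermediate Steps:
F = 169/3 (F = ⅔ - ⅓*(-167) = ⅔ + 167/3 = 169/3 ≈ 56.333)
M(J) = 2*J + 6/J (M(J) = (J + 6/J) + J = 2*J + 6/J)
k(j, f) = 3/409 (k(j, f) = 1/(80 + 169/3) = 1/(409/3) = 3/409)
(10255 + k(M(10), -101))/(p(112, -139) + U(-147, 159)) = (10255 + 3/409)/(-174 - 183) = (4194298/409)/(-357) = (4194298/409)*(-1/357) = -4194298/146013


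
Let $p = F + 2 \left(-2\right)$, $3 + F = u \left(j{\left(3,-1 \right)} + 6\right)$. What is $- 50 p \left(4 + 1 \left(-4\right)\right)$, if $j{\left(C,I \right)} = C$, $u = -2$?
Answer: $0$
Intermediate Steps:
$F = -21$ ($F = -3 - 2 \left(3 + 6\right) = -3 - 18 = -21$)
$p = -25$ ($p = -21 + 2 \left(-2\right) = -21 - 4 = -25$)
$- 50 p \left(4 + 1 \left(-4\right)\right) = \left(-50\right) \left(-25\right) \left(4 + 1 \left(-4\right)\right) = 1250 \left(4 - 4\right) = 1250 \cdot 0 = 0$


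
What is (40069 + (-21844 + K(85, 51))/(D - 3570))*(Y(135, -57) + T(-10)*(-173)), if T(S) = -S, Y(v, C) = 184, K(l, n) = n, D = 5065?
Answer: -92576585652/1495 ≈ -6.1924e+7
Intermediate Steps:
(40069 + (-21844 + K(85, 51))/(D - 3570))*(Y(135, -57) + T(-10)*(-173)) = (40069 + (-21844 + 51)/(5065 - 3570))*(184 - 1*(-10)*(-173)) = (40069 - 21793/1495)*(184 + 10*(-173)) = (40069 - 21793*1/1495)*(184 - 1730) = (40069 - 21793/1495)*(-1546) = (59881362/1495)*(-1546) = -92576585652/1495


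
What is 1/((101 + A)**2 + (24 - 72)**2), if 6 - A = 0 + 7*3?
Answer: 1/9700 ≈ 0.00010309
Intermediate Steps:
A = -15 (A = 6 - (0 + 7*3) = 6 - (0 + 21) = 6 - 1*21 = 6 - 21 = -15)
1/((101 + A)**2 + (24 - 72)**2) = 1/((101 - 15)**2 + (24 - 72)**2) = 1/(86**2 + (-48)**2) = 1/(7396 + 2304) = 1/9700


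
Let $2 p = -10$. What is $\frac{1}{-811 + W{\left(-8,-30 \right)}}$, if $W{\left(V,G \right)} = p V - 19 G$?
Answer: $- \frac{1}{201} \approx -0.0049751$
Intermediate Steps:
$p = -5$ ($p = \frac{1}{2} \left(-10\right) = -5$)
$W{\left(V,G \right)} = - 19 G - 5 V$ ($W{\left(V,G \right)} = - 5 V - 19 G = - 19 G - 5 V$)
$\frac{1}{-811 + W{\left(-8,-30 \right)}} = \frac{1}{-811 - -610} = \frac{1}{-811 + \left(570 + 40\right)} = \frac{1}{-811 + 610} = \frac{1}{-201} = - \frac{1}{201}$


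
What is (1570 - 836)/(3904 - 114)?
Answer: 367/1895 ≈ 0.19367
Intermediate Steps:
(1570 - 836)/(3904 - 114) = 734/3790 = 734*(1/3790) = 367/1895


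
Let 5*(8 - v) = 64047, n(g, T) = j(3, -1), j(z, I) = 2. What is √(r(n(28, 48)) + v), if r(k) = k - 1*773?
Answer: I*√339310/5 ≈ 116.5*I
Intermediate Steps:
n(g, T) = 2
v = -64007/5 (v = 8 - ⅕*64047 = 8 - 64047/5 = -64007/5 ≈ -12801.)
r(k) = -773 + k (r(k) = k - 773 = -773 + k)
√(r(n(28, 48)) + v) = √((-773 + 2) - 64007/5) = √(-771 - 64007/5) = √(-67862/5) = I*√339310/5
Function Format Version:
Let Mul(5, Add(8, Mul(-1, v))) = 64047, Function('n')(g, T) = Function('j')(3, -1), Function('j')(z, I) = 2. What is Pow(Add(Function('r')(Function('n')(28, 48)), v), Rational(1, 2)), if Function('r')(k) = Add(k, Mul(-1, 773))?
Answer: Mul(Rational(1, 5), I, Pow(339310, Rational(1, 2))) ≈ Mul(116.50, I)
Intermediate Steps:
Function('n')(g, T) = 2
v = Rational(-64007, 5) (v = Add(8, Mul(Rational(-1, 5), 64047)) = Add(8, Rational(-64047, 5)) = Rational(-64007, 5) ≈ -12801.)
Function('r')(k) = Add(-773, k) (Function('r')(k) = Add(k, -773) = Add(-773, k))
Pow(Add(Function('r')(Function('n')(28, 48)), v), Rational(1, 2)) = Pow(Add(Add(-773, 2), Rational(-64007, 5)), Rational(1, 2)) = Pow(Add(-771, Rational(-64007, 5)), Rational(1, 2)) = Pow(Rational(-67862, 5), Rational(1, 2)) = Mul(Rational(1, 5), I, Pow(339310, Rational(1, 2)))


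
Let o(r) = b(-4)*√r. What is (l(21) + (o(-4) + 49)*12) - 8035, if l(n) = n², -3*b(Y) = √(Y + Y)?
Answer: -7006 + 16*√2 ≈ -6983.4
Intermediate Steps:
b(Y) = -√2*√Y/3 (b(Y) = -√(Y + Y)/3 = -√2*√Y/3)
o(r) = -2*I*√2*√r/3 (o(r) = (-√2*√(-4)/3)*√r = (-√2*2*I/3)*√r = (-2*I*√2/3)*√r = -2*I*√2*√r/3)
(l(21) + (o(-4) + 49)*12) - 8035 = (21² + (-2*I*√2*√(-4)/3 + 49)*12) - 8035 = (441 + (-2*I*√2*2*I/3 + 49)*12) - 8035 = (441 + (4*√2/3 + 49)*12) - 8035 = (441 + (49 + 4*√2/3)*12) - 8035 = (441 + (588 + 16*√2)) - 8035 = (1029 + 16*√2) - 8035 = -7006 + 16*√2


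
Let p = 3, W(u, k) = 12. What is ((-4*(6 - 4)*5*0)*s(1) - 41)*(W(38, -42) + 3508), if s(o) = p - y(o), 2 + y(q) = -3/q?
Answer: -144320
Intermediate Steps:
y(q) = -2 - 3/q
s(o) = 5 + 3/o (s(o) = 3 - (-2 - 3/o) = 3 + (2 + 3/o) = 5 + 3/o)
((-4*(6 - 4)*5*0)*s(1) - 41)*(W(38, -42) + 3508) = ((-4*(6 - 4)*5*0)*(5 + 3/1) - 41)*(12 + 3508) = ((-4*2*5*0)*(5 + 3*1) - 41)*3520 = ((-40*0)*(5 + 3) - 41)*3520 = (-4*0*8 - 41)*3520 = (0*8 - 41)*3520 = (0 - 41)*3520 = -41*3520 = -144320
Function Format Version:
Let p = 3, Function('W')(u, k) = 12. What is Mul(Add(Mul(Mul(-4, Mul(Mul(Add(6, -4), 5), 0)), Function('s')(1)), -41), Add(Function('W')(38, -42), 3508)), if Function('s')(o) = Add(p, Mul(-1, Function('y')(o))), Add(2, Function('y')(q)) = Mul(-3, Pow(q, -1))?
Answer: -144320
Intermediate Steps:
Function('y')(q) = Add(-2, Mul(-3, Pow(q, -1)))
Function('s')(o) = Add(5, Mul(3, Pow(o, -1))) (Function('s')(o) = Add(3, Mul(-1, Add(-2, Mul(-3, Pow(o, -1))))) = Add(3, Add(2, Mul(3, Pow(o, -1)))) = Add(5, Mul(3, Pow(o, -1))))
Mul(Add(Mul(Mul(-4, Mul(Mul(Add(6, -4), 5), 0)), Function('s')(1)), -41), Add(Function('W')(38, -42), 3508)) = Mul(Add(Mul(Mul(-4, Mul(Mul(Add(6, -4), 5), 0)), Add(5, Mul(3, Pow(1, -1)))), -41), Add(12, 3508)) = Mul(Add(Mul(Mul(-4, Mul(Mul(2, 5), 0)), Add(5, Mul(3, 1))), -41), 3520) = Mul(Add(Mul(Mul(-4, Mul(10, 0)), Add(5, 3)), -41), 3520) = Mul(Add(Mul(Mul(-4, 0), 8), -41), 3520) = Mul(Add(Mul(0, 8), -41), 3520) = Mul(Add(0, -41), 3520) = Mul(-41, 3520) = -144320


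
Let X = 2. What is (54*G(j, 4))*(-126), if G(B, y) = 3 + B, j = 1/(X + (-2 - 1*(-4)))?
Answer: -22113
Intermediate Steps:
j = ¼ (j = 1/(2 + (-2 - 1*(-4))) = 1/(2 + (-2 + 4)) = 1/(2 + 2) = 1/4 = ¼ ≈ 0.25000)
(54*G(j, 4))*(-126) = (54*(3 + ¼))*(-126) = (54*(13/4))*(-126) = (351/2)*(-126) = -22113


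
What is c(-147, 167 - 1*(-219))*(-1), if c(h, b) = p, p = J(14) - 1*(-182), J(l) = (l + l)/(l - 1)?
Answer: -2394/13 ≈ -184.15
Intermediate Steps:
J(l) = 2*l/(-1 + l) (J(l) = (2*l)/(-1 + l) = 2*l/(-1 + l))
p = 2394/13 (p = 2*14/(-1 + 14) - 1*(-182) = 2*14/13 + 182 = 2*14*(1/13) + 182 = 28/13 + 182 = 2394/13 ≈ 184.15)
c(h, b) = 2394/13
c(-147, 167 - 1*(-219))*(-1) = (2394/13)*(-1) = -2394/13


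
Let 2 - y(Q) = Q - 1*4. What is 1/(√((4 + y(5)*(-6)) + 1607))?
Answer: √1605/1605 ≈ 0.024961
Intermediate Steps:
y(Q) = 6 - Q (y(Q) = 2 - (Q - 1*4) = 2 - (Q - 4) = 2 - (-4 + Q) = 2 + (4 - Q) = 6 - Q)
1/(√((4 + y(5)*(-6)) + 1607)) = 1/(√((4 + (6 - 1*5)*(-6)) + 1607)) = 1/(√((4 + (6 - 5)*(-6)) + 1607)) = 1/(√((4 + 1*(-6)) + 1607)) = 1/(√((4 - 6) + 1607)) = 1/(√(-2 + 1607)) = 1/(√1605) = √1605/1605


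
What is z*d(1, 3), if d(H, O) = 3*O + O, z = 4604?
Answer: 55248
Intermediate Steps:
d(H, O) = 4*O
z*d(1, 3) = 4604*(4*3) = 4604*12 = 55248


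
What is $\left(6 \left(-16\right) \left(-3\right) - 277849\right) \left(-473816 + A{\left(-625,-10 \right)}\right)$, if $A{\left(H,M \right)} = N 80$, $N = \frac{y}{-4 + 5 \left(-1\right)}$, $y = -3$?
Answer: $\frac{394516323448}{3} \approx 1.3151 \cdot 10^{11}$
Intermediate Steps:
$N = \frac{1}{3}$ ($N = - \frac{3}{-4 + 5 \left(-1\right)} = - \frac{3}{-4 - 5} = - \frac{3}{-9} = \left(-3\right) \left(- \frac{1}{9}\right) = \frac{1}{3} \approx 0.33333$)
$A{\left(H,M \right)} = \frac{80}{3}$ ($A{\left(H,M \right)} = \frac{1}{3} \cdot 80 = \frac{80}{3}$)
$\left(6 \left(-16\right) \left(-3\right) - 277849\right) \left(-473816 + A{\left(-625,-10 \right)}\right) = \left(6 \left(-16\right) \left(-3\right) - 277849\right) \left(-473816 + \frac{80}{3}\right) = \left(\left(-96\right) \left(-3\right) - 277849\right) \left(- \frac{1421368}{3}\right) = \left(288 - 277849\right) \left(- \frac{1421368}{3}\right) = \left(-277561\right) \left(- \frac{1421368}{3}\right) = \frac{394516323448}{3}$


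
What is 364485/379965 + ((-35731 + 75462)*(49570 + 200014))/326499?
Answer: 251195750649425/8270546169 ≈ 30372.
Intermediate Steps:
364485/379965 + ((-35731 + 75462)*(49570 + 200014))/326499 = 364485*(1/379965) + (39731*249584)*(1/326499) = 24299/25331 + 9916221904*(1/326499) = 24299/25331 + 9916221904/326499 = 251195750649425/8270546169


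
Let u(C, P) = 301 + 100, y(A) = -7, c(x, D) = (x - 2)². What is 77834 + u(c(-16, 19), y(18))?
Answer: 78235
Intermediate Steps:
c(x, D) = (-2 + x)²
u(C, P) = 401
77834 + u(c(-16, 19), y(18)) = 77834 + 401 = 78235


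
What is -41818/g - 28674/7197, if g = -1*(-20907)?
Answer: -300150488/50155893 ≈ -5.9844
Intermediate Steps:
g = 20907
-41818/g - 28674/7197 = -41818/20907 - 28674/7197 = -41818*1/20907 - 28674*1/7197 = -41818/20907 - 9558/2399 = -300150488/50155893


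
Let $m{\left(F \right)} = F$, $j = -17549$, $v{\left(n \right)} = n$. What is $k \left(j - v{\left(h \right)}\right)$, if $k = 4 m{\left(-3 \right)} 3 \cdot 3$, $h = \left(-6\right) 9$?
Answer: $1889460$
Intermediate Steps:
$h = -54$
$k = -108$ ($k = 4 \left(-3\right) 3 \cdot 3 = \left(-12\right) 9 = -108$)
$k \left(j - v{\left(h \right)}\right) = - 108 \left(-17549 - -54\right) = - 108 \left(-17549 + 54\right) = \left(-108\right) \left(-17495\right) = 1889460$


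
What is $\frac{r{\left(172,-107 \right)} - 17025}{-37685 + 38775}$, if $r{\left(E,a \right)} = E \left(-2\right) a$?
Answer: $\frac{19783}{1090} \approx 18.15$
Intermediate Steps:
$r{\left(E,a \right)} = - 2 E a$
$\frac{r{\left(172,-107 \right)} - 17025}{-37685 + 38775} = \frac{\left(-2\right) 172 \left(-107\right) - 17025}{-37685 + 38775} = \frac{36808 - 17025}{1090} = 19783 \cdot \frac{1}{1090} = \frac{19783}{1090}$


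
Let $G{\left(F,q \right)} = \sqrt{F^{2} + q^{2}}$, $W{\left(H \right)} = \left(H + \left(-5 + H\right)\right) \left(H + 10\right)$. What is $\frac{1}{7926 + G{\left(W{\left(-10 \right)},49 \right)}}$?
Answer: $\frac{1}{7975} \approx 0.00012539$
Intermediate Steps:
$W{\left(H \right)} = \left(-5 + 2 H\right) \left(10 + H\right)$
$\frac{1}{7926 + G{\left(W{\left(-10 \right)},49 \right)}} = \frac{1}{7926 + \sqrt{\left(-50 + 2 \left(-10\right)^{2} + 15 \left(-10\right)\right)^{2} + 49^{2}}} = \frac{1}{7926 + \sqrt{\left(-50 + 2 \cdot 100 - 150\right)^{2} + 2401}} = \frac{1}{7926 + \sqrt{\left(-50 + 200 - 150\right)^{2} + 2401}} = \frac{1}{7926 + \sqrt{0^{2} + 2401}} = \frac{1}{7926 + \sqrt{0 + 2401}} = \frac{1}{7926 + \sqrt{2401}} = \frac{1}{7926 + 49} = \frac{1}{7975}$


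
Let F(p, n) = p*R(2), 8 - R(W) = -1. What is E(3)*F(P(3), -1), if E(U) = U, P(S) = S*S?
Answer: 243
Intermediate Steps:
R(W) = 9 (R(W) = 8 - 1*(-1) = 8 + 1 = 9)
P(S) = S**2
F(p, n) = 9*p (F(p, n) = p*9 = 9*p)
E(3)*F(P(3), -1) = 3*(9*3**2) = 3*(9*9) = 3*81 = 243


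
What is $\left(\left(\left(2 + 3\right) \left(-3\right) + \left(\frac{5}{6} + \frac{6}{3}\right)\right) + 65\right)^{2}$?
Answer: $\frac{100489}{36} \approx 2791.4$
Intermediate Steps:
$\left(\left(\left(2 + 3\right) \left(-3\right) + \left(\frac{5}{6} + \frac{6}{3}\right)\right) + 65\right)^{2} = \left(\left(5 \left(-3\right) + \left(5 \cdot \frac{1}{6} + 6 \cdot \frac{1}{3}\right)\right) + 65\right)^{2} = \left(\left(-15 + \left(\frac{5}{6} + 2\right)\right) + 65\right)^{2} = \left(\left(-15 + \frac{17}{6}\right) + 65\right)^{2} = \left(- \frac{73}{6} + 65\right)^{2} = \left(\frac{317}{6}\right)^{2} = \frac{100489}{36}$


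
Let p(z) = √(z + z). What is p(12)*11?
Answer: 22*√6 ≈ 53.889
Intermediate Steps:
p(z) = √2*√z (p(z) = √(2*z) = √2*√z)
p(12)*11 = (√2*√12)*11 = (√2*(2*√3))*11 = (2*√6)*11 = 22*√6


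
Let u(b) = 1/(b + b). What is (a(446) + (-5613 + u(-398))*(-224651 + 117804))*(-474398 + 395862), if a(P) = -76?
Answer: -9373014125751638/199 ≈ -4.7101e+13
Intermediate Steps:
u(b) = 1/(2*b)
(a(446) + (-5613 + u(-398))*(-224651 + 117804))*(-474398 + 395862) = (-76 + (-5613 + (½)/(-398))*(-224651 + 117804))*(-474398 + 395862) = (-76 + (-5613 + (½)*(-1/398))*(-106847))*(-78536) = (-76 + (-5613 - 1/796)*(-106847))*(-78536) = (-76 - 4467949/796*(-106847))*(-78536) = (-76 + 477386946803/796)*(-78536) = (477386886307/796)*(-78536) = -9373014125751638/199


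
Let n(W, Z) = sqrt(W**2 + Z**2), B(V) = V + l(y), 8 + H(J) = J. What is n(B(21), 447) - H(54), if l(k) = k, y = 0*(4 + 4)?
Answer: -46 + 15*sqrt(890) ≈ 401.49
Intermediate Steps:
H(J) = -8 + J
y = 0 (y = 0*8 = 0)
B(V) = V (B(V) = V + 0 = V)
n(B(21), 447) - H(54) = sqrt(21**2 + 447**2) - (-8 + 54) = sqrt(441 + 199809) - 1*46 = sqrt(200250) - 46 = 15*sqrt(890) - 46 = -46 + 15*sqrt(890)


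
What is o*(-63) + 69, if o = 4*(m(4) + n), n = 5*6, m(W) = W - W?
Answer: -7491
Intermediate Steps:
m(W) = 0
n = 30
o = 120 (o = 4*(0 + 30) = 4*30 = 120)
o*(-63) + 69 = 120*(-63) + 69 = -7560 + 69 = -7491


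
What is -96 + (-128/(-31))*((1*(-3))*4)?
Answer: -4512/31 ≈ -145.55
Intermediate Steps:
-96 + (-128/(-31))*((1*(-3))*4) = -96 + (-128*(-1/31))*(-3*4) = -96 + (128/31)*(-12) = -96 - 1536/31 = -4512/31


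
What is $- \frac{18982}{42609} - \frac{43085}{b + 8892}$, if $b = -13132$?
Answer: $\frac{351065017}{36132432} \approx 9.7161$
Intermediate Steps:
$- \frac{18982}{42609} - \frac{43085}{b + 8892} = - \frac{18982}{42609} - \frac{43085}{-13132 + 8892} = \left(-18982\right) \frac{1}{42609} - \frac{43085}{-4240} = - \frac{18982}{42609} - - \frac{8617}{848} = - \frac{18982}{42609} + \frac{8617}{848} = \frac{351065017}{36132432}$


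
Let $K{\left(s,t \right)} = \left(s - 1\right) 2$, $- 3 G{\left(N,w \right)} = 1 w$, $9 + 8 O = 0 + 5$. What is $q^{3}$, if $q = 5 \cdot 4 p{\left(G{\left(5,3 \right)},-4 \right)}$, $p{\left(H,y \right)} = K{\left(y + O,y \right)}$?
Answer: $-10648000$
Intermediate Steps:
$O = - \frac{1}{2}$ ($O = - \frac{9}{8} + \frac{0 + 5}{8} = - \frac{9}{8} + \frac{1}{8} \cdot 5 = - \frac{9}{8} + \frac{5}{8} = - \frac{1}{2} \approx -0.5$)
$G{\left(N,w \right)} = - \frac{w}{3}$ ($G{\left(N,w \right)} = - \frac{1 w}{3} = - \frac{w}{3}$)
$K{\left(s,t \right)} = -2 + 2 s$ ($K{\left(s,t \right)} = \left(-1 + s\right) 2 = -2 + 2 s$)
$p{\left(H,y \right)} = -3 + 2 y$ ($p{\left(H,y \right)} = -2 + 2 \left(y - \frac{1}{2}\right) = -2 + 2 \left(- \frac{1}{2} + y\right) = -2 + \left(-1 + 2 y\right) = -3 + 2 y$)
$q = -220$ ($q = 5 \cdot 4 \left(-3 + 2 \left(-4\right)\right) = 20 \left(-3 - 8\right) = 20 \left(-11\right) = -220$)
$q^{3} = \left(-220\right)^{3} = -10648000$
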